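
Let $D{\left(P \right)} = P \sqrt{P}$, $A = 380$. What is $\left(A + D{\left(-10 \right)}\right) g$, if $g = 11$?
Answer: $4180 - 110 i \sqrt{10} \approx 4180.0 - 347.85 i$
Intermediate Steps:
$D{\left(P \right)} = P^{\frac{3}{2}}$
$\left(A + D{\left(-10 \right)}\right) g = \left(380 + \left(-10\right)^{\frac{3}{2}}\right) 11 = \left(380 - 10 i \sqrt{10}\right) 11 = 4180 - 110 i \sqrt{10}$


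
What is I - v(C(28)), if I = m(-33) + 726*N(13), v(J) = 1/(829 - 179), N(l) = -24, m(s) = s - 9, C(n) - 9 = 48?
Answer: -11352901/650 ≈ -17466.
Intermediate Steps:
C(n) = 57 (C(n) = 9 + 48 = 57)
m(s) = -9 + s
v(J) = 1/650
I = -17466 (I = (-9 - 33) + 726*(-24) = -42 - 17424 = -17466)
I - v(C(28)) = -17466 - 1*1/650 = -17466 - 1/650 = -11352901/650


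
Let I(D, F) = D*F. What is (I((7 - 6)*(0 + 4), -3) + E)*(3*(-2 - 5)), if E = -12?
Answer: 504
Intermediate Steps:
(I((7 - 6)*(0 + 4), -3) + E)*(3*(-2 - 5)) = (((7 - 6)*(0 + 4))*(-3) - 12)*(3*(-2 - 5)) = ((1*4)*(-3) - 12)*(3*(-7)) = (4*(-3) - 12)*(-21) = (-12 - 12)*(-21) = -24*(-21) = 504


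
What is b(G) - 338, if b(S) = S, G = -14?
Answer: -352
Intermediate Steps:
b(G) - 338 = -14 - 338 = -352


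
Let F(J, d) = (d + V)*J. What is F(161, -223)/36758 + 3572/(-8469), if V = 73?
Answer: -167912963/155651751 ≈ -1.0788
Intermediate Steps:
F(J, d) = J*(73 + d) (F(J, d) = (d + 73)*J = (73 + d)*J = J*(73 + d))
F(161, -223)/36758 + 3572/(-8469) = (161*(73 - 223))/36758 + 3572/(-8469) = (161*(-150))*(1/36758) + 3572*(-1/8469) = -24150*1/36758 - 3572/8469 = -12075/18379 - 3572/8469 = -167912963/155651751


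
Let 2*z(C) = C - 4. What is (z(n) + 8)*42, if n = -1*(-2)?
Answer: 294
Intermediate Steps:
n = 2
z(C) = -2 + C/2 (z(C) = (C - 4)/2 = (-4 + C)/2 = -2 + C/2)
(z(n) + 8)*42 = ((-2 + (½)*2) + 8)*42 = ((-2 + 1) + 8)*42 = (-1 + 8)*42 = 7*42 = 294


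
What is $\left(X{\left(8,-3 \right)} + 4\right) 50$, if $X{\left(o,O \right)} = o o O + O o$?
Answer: $-10600$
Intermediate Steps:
$X{\left(o,O \right)} = O o + O o^{2}$ ($X{\left(o,O \right)} = o^{2} O + O o = O o^{2} + O o = O o + O o^{2}$)
$\left(X{\left(8,-3 \right)} + 4\right) 50 = \left(\left(-3\right) 8 \left(1 + 8\right) + 4\right) 50 = \left(\left(-3\right) 8 \cdot 9 + 4\right) 50 = \left(-216 + 4\right) 50 = \left(-212\right) 50 = -10600$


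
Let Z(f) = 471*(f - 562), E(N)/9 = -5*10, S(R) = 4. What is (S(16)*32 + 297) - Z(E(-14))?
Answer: 477077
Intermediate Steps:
E(N) = -450 (E(N) = 9*(-5*10) = 9*(-50) = -450)
Z(f) = -264702 + 471*f (Z(f) = 471*(-562 + f) = -264702 + 471*f)
(S(16)*32 + 297) - Z(E(-14)) = (4*32 + 297) - (-264702 + 471*(-450)) = (128 + 297) - (-264702 - 211950) = 425 - 1*(-476652) = 425 + 476652 = 477077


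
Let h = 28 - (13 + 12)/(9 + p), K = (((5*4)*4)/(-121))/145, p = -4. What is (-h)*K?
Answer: 368/3509 ≈ 0.10487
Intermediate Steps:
K = -16/3509 (K = ((20*4)*(-1/121))*(1/145) = (80*(-1/121))*(1/145) = -80/121*1/145 = -16/3509 ≈ -0.0045597)
h = 23 (h = 28 - (13 + 12)/(9 - 4) = 28 - 25/5 = 28 - 1*5 = 28 - 5 = 23)
(-h)*K = -1*23*(-16/3509) = -23*(-16/3509) = 368/3509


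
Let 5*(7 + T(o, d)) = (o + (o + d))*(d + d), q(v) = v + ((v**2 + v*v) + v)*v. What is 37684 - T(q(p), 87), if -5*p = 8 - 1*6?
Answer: 21680633/625 ≈ 34689.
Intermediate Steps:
p = -2/5 (p = -(8 - 1*6)/5 = -(8 - 6)/5 = -1/5*2 = -2/5 ≈ -0.40000)
q(v) = v + v*(v + 2*v**2) (q(v) = v + ((v**2 + v**2) + v)*v = v + (2*v**2 + v)*v = v + (v + 2*v**2)*v = v + v*(v + 2*v**2))
T(o, d) = -7 + 2*d*(d + 2*o)/5 (T(o, d) = -7 + ((o + (o + d))*(d + d))/5 = -7 + ((o + (d + o))*(2*d))/5 = -7 + ((d + 2*o)*(2*d))/5 = -7 + (2*d*(d + 2*o))/5 = -7 + 2*d*(d + 2*o)/5)
37684 - T(q(p), 87) = 37684 - (-7 + (2/5)*87**2 + (4/5)*87*(-2*(1 - 2/5 + 2*(-2/5)**2)/5)) = 37684 - (-7 + (2/5)*7569 + (4/5)*87*(-2*(1 - 2/5 + 2*(4/25))/5)) = 37684 - (-7 + 15138/5 + (4/5)*87*(-2*(1 - 2/5 + 8/25)/5)) = 37684 - (-7 + 15138/5 + (4/5)*87*(-2/5*23/25)) = 37684 - (-7 + 15138/5 + (4/5)*87*(-46/125)) = 37684 - (-7 + 15138/5 - 16008/625) = 37684 - 1*1871867/625 = 37684 - 1871867/625 = 21680633/625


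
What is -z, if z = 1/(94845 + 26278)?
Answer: -1/121123 ≈ -8.2561e-6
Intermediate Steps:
z = 1/121123 ≈ 8.2561e-6
-z = -1*1/121123 = -1/121123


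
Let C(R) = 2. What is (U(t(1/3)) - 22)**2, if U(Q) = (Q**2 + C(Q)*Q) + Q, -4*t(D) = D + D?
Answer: 654481/1296 ≈ 505.00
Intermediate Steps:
t(D) = -D/2 (t(D) = -(D + D)/4 = -D/2)
U(Q) = Q**2 + 3*Q (U(Q) = (Q**2 + 2*Q) + Q = Q**2 + 3*Q)
(U(t(1/3)) - 22)**2 = ((-1/2/3)*(3 - 1/2/3) - 22)**2 = ((-1/2*1/3)*(3 - 1/2*1/3) - 22)**2 = (-(3 - 1/6)/6 - 22)**2 = (-1/6*17/6 - 22)**2 = (-17/36 - 22)**2 = (-809/36)**2 = 654481/1296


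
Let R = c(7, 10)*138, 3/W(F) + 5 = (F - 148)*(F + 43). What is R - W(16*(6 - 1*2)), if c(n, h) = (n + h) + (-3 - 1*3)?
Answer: 13651377/8993 ≈ 1518.0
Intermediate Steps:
W(F) = 3/(-5 + (-148 + F)*(43 + F)) (W(F) = 3/(-5 + (F - 148)*(F + 43)) = 3/(-5 + (-148 + F)*(43 + F)))
c(n, h) = -6 + h + n (c(n, h) = (h + n) + (-3 - 3) = (h + n) - 6 = -6 + h + n)
R = 1518 (R = (-6 + 10 + 7)*138 = 11*138 = 1518)
R - W(16*(6 - 1*2)) = 1518 - 3/(-6369 + (16*(6 - 1*2))² - 1680*(6 - 1*2)) = 1518 - 3/(-6369 + (16*(6 - 2))² - 1680*(6 - 2)) = 1518 - 3/(-6369 + (16*4)² - 1680*4) = 1518 - 3/(-6369 + 64² - 105*64) = 1518 - 3/(-6369 + 4096 - 6720) = 1518 - 3/(-8993) = 1518 - 3*(-1)/8993 = 1518 - 1*(-3/8993) = 1518 + 3/8993 = 13651377/8993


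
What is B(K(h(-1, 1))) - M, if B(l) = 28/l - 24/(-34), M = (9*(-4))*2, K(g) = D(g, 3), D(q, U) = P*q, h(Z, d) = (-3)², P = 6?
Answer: 33610/459 ≈ 73.224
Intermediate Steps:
h(Z, d) = 9
D(q, U) = 6*q
K(g) = 6*g
M = -72 (M = -36*2 = -72)
B(l) = 12/17 + 28/l (B(l) = 28/l - 24*(-1/34) = 28/l + 12/17 = 12/17 + 28/l)
B(K(h(-1, 1))) - M = (12/17 + 28/((6*9))) - 1*(-72) = (12/17 + 28/54) + 72 = (12/17 + 28*(1/54)) + 72 = (12/17 + 14/27) + 72 = 562/459 + 72 = 33610/459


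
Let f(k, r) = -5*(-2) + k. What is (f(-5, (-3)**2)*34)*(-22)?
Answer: -3740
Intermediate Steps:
f(k, r) = 10 + k
(f(-5, (-3)**2)*34)*(-22) = ((10 - 5)*34)*(-22) = (5*34)*(-22) = 170*(-22) = -3740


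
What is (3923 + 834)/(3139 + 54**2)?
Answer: 4757/6055 ≈ 0.78563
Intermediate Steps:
(3923 + 834)/(3139 + 54**2) = 4757/(3139 + 2916) = 4757/6055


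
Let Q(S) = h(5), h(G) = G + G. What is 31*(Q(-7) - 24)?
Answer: -434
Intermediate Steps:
h(G) = 2*G
Q(S) = 10 (Q(S) = 2*5 = 10)
31*(Q(-7) - 24) = 31*(10 - 24) = 31*(-14) = -434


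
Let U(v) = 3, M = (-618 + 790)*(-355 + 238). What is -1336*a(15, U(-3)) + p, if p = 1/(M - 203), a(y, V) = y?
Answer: -407353081/20327 ≈ -20040.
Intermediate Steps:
M = -20124 (M = 172*(-117) = -20124)
p = -1/20327 (p = 1/(-20124 - 203) = 1/(-20327) = -1/20327 ≈ -4.9196e-5)
-1336*a(15, U(-3)) + p = -1336*15 - 1/20327 = -20040 - 1/20327 = -407353081/20327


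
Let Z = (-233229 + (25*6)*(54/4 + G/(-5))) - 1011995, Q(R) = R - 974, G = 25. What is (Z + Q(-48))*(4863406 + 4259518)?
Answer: -11357775815204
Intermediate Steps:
Q(R) = -974 + R
Z = -1243949 (Z = (-233229 + (25*6)*(54/4 + 25/(-5))) - 1011995 = (-233229 + 150*(54*(1/4) + 25*(-1/5))) - 1011995 = (-233229 + 150*(27/2 - 5)) - 1011995 = (-233229 + 150*(17/2)) - 1011995 = (-233229 + 1275) - 1011995 = -231954 - 1011995 = -1243949)
(Z + Q(-48))*(4863406 + 4259518) = (-1243949 + (-974 - 48))*(4863406 + 4259518) = (-1243949 - 1022)*9122924 = -1244971*9122924 = -11357775815204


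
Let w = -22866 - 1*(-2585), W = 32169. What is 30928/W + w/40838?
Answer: 610618175/1313717622 ≈ 0.46480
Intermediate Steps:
w = -20281 (w = -22866 + 2585 = -20281)
30928/W + w/40838 = 30928/32169 - 20281/40838 = 610618175/1313717622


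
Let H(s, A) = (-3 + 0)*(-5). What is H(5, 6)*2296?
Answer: 34440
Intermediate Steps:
H(s, A) = 15 (H(s, A) = -3*(-5) = 15)
H(5, 6)*2296 = 15*2296 = 34440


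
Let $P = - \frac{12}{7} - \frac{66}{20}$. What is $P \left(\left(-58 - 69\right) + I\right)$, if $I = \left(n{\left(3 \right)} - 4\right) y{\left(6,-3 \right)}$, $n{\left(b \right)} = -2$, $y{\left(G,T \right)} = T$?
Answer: $\frac{38259}{70} \approx 546.56$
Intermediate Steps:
$P = - \frac{351}{70}$ ($P = \left(-12\right) \frac{1}{7} - \frac{33}{10} = - \frac{12}{7} - \frac{33}{10} = - \frac{351}{70} \approx -5.0143$)
$I = 18$ ($I = \left(-2 - 4\right) \left(-3\right) = \left(-6\right) \left(-3\right) = 18$)
$P \left(\left(-58 - 69\right) + I\right) = - \frac{351 \left(\left(-58 - 69\right) + 18\right)}{70} = - \frac{351 \left(-127 + 18\right)}{70} = \left(- \frac{351}{70}\right) \left(-109\right) = \frac{38259}{70}$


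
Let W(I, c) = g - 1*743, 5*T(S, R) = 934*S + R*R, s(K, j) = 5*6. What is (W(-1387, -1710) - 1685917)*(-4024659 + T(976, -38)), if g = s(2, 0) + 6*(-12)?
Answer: 32401995769434/5 ≈ 6.4804e+12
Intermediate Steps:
s(K, j) = 30
T(S, R) = R²/5 + 934*S/5 (T(S, R) = (934*S + R*R)/5 = (934*S + R²)/5 = (R² + 934*S)/5 = R²/5 + 934*S/5)
g = -42 (g = 30 + 6*(-12) = 30 - 72 = -42)
W(I, c) = -785 (W(I, c) = -42 - 1*743 = -42 - 743 = -785)
(W(-1387, -1710) - 1685917)*(-4024659 + T(976, -38)) = (-785 - 1685917)*(-4024659 + ((⅕)*(-38)² + (934/5)*976)) = -1686702*(-4024659 + ((⅕)*1444 + 911584/5)) = -1686702*(-4024659 + (1444/5 + 911584/5)) = -1686702*(-4024659 + 913028/5) = -1686702*(-19210267/5) = 32401995769434/5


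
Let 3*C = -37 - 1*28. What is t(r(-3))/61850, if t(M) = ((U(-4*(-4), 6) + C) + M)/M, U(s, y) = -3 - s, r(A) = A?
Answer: 131/556650 ≈ 0.00023534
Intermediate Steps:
C = -65/3 (C = (-37 - 1*28)/3 = (-37 - 28)/3 = (1/3)*(-65) = -65/3 ≈ -21.667)
t(M) = (-122/3 + M)/M (t(M) = (((-3 - (-4)*(-4)) - 65/3) + M)/M = (((-3 - 1*16) - 65/3) + M)/M = (((-3 - 16) - 65/3) + M)/M = ((-19 - 65/3) + M)/M = (-122/3 + M)/M)
t(r(-3))/61850 = ((-122/3 - 3)/(-3))/61850 = -1/3*(-131/3)*(1/61850) = (131/9)*(1/61850) = 131/556650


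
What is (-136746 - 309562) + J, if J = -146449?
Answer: -592757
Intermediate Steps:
(-136746 - 309562) + J = (-136746 - 309562) - 146449 = -446308 - 146449 = -592757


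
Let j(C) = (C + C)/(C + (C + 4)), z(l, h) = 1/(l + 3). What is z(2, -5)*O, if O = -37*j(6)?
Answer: -111/20 ≈ -5.5500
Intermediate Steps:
z(l, h) = 1/(3 + l)
j(C) = 2*C/(4 + 2*C) (j(C) = (2*C)/(C + (4 + C)) = (2*C)/(4 + 2*C) = 2*C/(4 + 2*C))
O = -111/4 (O = -222/(2 + 6) = -222/8 = -37*¾ = -111/4 ≈ -27.750)
z(2, -5)*O = -111/4/(3 + 2) = -111/4/5 = (⅕)*(-111/4) = -111/20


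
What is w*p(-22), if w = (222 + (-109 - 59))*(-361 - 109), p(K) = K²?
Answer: -12283920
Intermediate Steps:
w = -25380 (w = (222 - 168)*(-470) = 54*(-470) = -25380)
w*p(-22) = -25380*(-22)² = -25380*484 = -12283920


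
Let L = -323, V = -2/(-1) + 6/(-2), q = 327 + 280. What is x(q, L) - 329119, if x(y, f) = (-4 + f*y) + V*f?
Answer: -524861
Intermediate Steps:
q = 607
V = -1 (V = -2*(-1) + 6*(-1/2) = 2 - 3 = -1)
x(y, f) = -4 - f + f*y (x(y, f) = (-4 + f*y) - f = -4 - f + f*y)
x(q, L) - 329119 = (-4 - 1*(-323) - 323*607) - 329119 = (-4 + 323 - 196061) - 329119 = -195742 - 329119 = -524861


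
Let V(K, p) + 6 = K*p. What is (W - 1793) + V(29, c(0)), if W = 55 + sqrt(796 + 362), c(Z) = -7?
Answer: -1947 + sqrt(1158) ≈ -1913.0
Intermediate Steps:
V(K, p) = -6 + K*p
W = 55 + sqrt(1158) ≈ 89.029
(W - 1793) + V(29, c(0)) = ((55 + sqrt(1158)) - 1793) + (-6 + 29*(-7)) = (-1738 + sqrt(1158)) + (-6 - 203) = (-1738 + sqrt(1158)) - 209 = -1947 + sqrt(1158)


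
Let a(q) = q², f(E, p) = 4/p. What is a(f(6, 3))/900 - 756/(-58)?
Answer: 765566/58725 ≈ 13.036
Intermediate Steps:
a(f(6, 3))/900 - 756/(-58) = (4/3)²/900 - 756/(-58) = (4*(⅓))²*(1/900) - 756*(-1/58) = (4/3)²*(1/900) + 378/29 = (16/9)*(1/900) + 378/29 = 4/2025 + 378/29 = 765566/58725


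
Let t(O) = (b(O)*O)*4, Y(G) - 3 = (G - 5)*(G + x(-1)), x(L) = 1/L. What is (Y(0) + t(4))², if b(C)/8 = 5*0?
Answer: 64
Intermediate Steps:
b(C) = 0 (b(C) = 8*(5*0) = 8*0 = 0)
Y(G) = 3 + (-1 + G)*(-5 + G) (Y(G) = 3 + (G - 5)*(G + 1/(-1)) = 3 + (-5 + G)*(G - 1) = 3 + (-5 + G)*(-1 + G) = 3 + (-1 + G)*(-5 + G))
t(O) = 0 (t(O) = (0*O)*4 = 0*4 = 0)
(Y(0) + t(4))² = ((8 + 0² - 6*0) + 0)² = ((8 + 0 + 0) + 0)² = (8 + 0)² = 8² = 64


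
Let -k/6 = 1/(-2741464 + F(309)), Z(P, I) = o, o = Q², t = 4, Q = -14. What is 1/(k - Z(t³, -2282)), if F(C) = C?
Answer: -2741155/537266374 ≈ -0.0051020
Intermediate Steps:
o = 196 (o = (-14)² = 196)
Z(P, I) = 196
k = 6/2741155 (k = -6/(-2741464 + 309) = -6/(-2741155) = -6*(-1/2741155) = 6/2741155 ≈ 2.1889e-6)
1/(k - Z(t³, -2282)) = 1/(6/2741155 - 1*196) = 1/(6/2741155 - 196) = 1/(-537266374/2741155) = -2741155/537266374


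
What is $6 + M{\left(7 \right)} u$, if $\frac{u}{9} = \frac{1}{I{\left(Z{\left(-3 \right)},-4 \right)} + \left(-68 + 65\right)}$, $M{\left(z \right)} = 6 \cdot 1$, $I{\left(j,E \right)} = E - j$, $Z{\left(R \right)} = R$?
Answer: $- \frac{15}{2} \approx -7.5$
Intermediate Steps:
$M{\left(z \right)} = 6$
$u = - \frac{9}{4}$ ($u = \frac{9}{\left(-4 - -3\right) + \left(-68 + 65\right)} = \frac{9}{\left(-4 + 3\right) - 3} = \frac{9}{-1 - 3} = \frac{9}{-4} = 9 \left(- \frac{1}{4}\right) = - \frac{9}{4} \approx -2.25$)
$6 + M{\left(7 \right)} u = 6 + 6 \left(- \frac{9}{4}\right) = 6 - \frac{27}{2} = - \frac{15}{2}$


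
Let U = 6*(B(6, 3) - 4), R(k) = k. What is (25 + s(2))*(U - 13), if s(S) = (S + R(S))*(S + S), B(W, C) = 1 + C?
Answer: -533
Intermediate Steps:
s(S) = 4*S² (s(S) = (S + S)*(S + S) = (2*S)*(2*S) = 4*S²)
U = 0 (U = 6*((1 + 3) - 4) = 6*(4 - 4) = 6*0 = 0)
(25 + s(2))*(U - 13) = (25 + 4*2²)*(0 - 13) = (25 + 4*4)*(-13) = (25 + 16)*(-13) = 41*(-13) = -533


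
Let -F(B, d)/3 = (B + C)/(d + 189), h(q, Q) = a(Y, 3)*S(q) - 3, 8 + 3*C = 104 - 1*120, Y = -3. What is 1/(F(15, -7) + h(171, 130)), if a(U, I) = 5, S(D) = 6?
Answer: 26/699 ≈ 0.037196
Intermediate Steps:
C = -8 (C = -8/3 + (104 - 1*120)/3 = -8/3 + (104 - 120)/3 = -8/3 + (1/3)*(-16) = -8/3 - 16/3 = -8)
h(q, Q) = 27 (h(q, Q) = 5*6 - 3 = 30 - 3 = 27)
F(B, d) = -3*(-8 + B)/(189 + d) (F(B, d) = -3*(B - 8)/(d + 189) = -3*(-8 + B)/(189 + d))
1/(F(15, -7) + h(171, 130)) = 1/(3*(8 - 1*15)/(189 - 7) + 27) = 1/(3*(8 - 15)/182 + 27) = 1/(3*(1/182)*(-7) + 27) = 1/(-3/26 + 27) = 1/(699/26) = 26/699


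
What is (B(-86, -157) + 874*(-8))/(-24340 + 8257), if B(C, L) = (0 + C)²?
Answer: -404/16083 ≈ -0.025120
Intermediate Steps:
B(C, L) = C²
(B(-86, -157) + 874*(-8))/(-24340 + 8257) = ((-86)² + 874*(-8))/(-24340 + 8257) = (7396 - 6992)/(-16083) = 404*(-1/16083) = -404/16083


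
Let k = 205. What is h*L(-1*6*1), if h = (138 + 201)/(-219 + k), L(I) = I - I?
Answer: 0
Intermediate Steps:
L(I) = 0
h = -339/14 (h = (138 + 201)/(-219 + 205) = 339/(-14) = 339*(-1/14) = -339/14 ≈ -24.214)
h*L(-1*6*1) = -339/14*0 = 0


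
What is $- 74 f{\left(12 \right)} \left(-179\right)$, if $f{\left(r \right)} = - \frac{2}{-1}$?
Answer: $26492$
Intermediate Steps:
$f{\left(r \right)} = 2$ ($f{\left(r \right)} = \left(-2\right) \left(-1\right) = 2$)
$- 74 f{\left(12 \right)} \left(-179\right) = \left(-74\right) 2 \left(-179\right) = \left(-148\right) \left(-179\right) = 26492$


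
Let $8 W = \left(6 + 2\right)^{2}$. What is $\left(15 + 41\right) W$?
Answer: $448$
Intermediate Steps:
$W = 8$ ($W = \frac{\left(6 + 2\right)^{2}}{8} = \frac{8^{2}}{8} = \frac{1}{8} \cdot 64 = 8$)
$\left(15 + 41\right) W = \left(15 + 41\right) 8 = 56 \cdot 8 = 448$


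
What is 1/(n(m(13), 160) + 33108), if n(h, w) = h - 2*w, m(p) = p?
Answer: 1/32801 ≈ 3.0487e-5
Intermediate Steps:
1/(n(m(13), 160) + 33108) = 1/((13 - 2*160) + 33108) = 1/((13 - 320) + 33108) = 1/(-307 + 33108) = 1/32801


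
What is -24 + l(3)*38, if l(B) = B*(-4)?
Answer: -480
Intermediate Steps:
l(B) = -4*B
-24 + l(3)*38 = -24 - 4*3*38 = -24 - 12*38 = -24 - 456 = -480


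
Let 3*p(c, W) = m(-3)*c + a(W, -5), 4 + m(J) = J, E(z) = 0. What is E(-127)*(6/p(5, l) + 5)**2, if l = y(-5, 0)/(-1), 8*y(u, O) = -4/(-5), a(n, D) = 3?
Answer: 0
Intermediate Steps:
y(u, O) = 1/10 (y(u, O) = (-4/(-5))/8 = (-4*(-1/5))/8 = (1/8)*(4/5) = 1/10)
m(J) = -4 + J
l = -1/10 (l = (1/10)/(-1) = (1/10)*(-1) = -1/10 ≈ -0.10000)
p(c, W) = 1 - 7*c/3 (p(c, W) = ((-4 - 3)*c + 3)/3 = (-7*c + 3)/3 = (3 - 7*c)/3 = 1 - 7*c/3)
E(-127)*(6/p(5, l) + 5)**2 = 0*(6/(1 - 7/3*5) + 5)**2 = 0*(6/(1 - 35/3) + 5)**2 = 0*(6/(-32/3) + 5)**2 = 0*(6*(-3/32) + 5)**2 = 0*(-9/16 + 5)**2 = 0*(71/16)**2 = 0*(5041/256) = 0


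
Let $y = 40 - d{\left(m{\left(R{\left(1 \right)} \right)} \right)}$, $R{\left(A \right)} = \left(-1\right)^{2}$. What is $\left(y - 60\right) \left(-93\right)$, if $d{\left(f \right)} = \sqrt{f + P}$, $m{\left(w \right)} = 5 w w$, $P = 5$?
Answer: $1860 + 93 \sqrt{10} \approx 2154.1$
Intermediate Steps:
$R{\left(A \right)} = 1$
$m{\left(w \right)} = 5 w^{2}$
$d{\left(f \right)} = \sqrt{5 + f}$ ($d{\left(f \right)} = \sqrt{f + 5} = \sqrt{5 + f}$)
$y = 40 - \sqrt{10}$ ($y = 40 - \sqrt{5 + 5 \cdot 1^{2}} = 40 - \sqrt{5 + 5 \cdot 1} = 40 - \sqrt{5 + 5} = 40 - \sqrt{10} \approx 36.838$)
$\left(y - 60\right) \left(-93\right) = \left(\left(40 - \sqrt{10}\right) - 60\right) \left(-93\right) = \left(-20 - \sqrt{10}\right) \left(-93\right) = 1860 + 93 \sqrt{10}$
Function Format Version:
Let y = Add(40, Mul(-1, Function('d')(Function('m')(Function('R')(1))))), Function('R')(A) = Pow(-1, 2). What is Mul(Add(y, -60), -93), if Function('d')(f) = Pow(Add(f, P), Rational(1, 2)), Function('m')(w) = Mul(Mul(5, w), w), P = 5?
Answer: Add(1860, Mul(93, Pow(10, Rational(1, 2)))) ≈ 2154.1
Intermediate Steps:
Function('R')(A) = 1
Function('m')(w) = Mul(5, Pow(w, 2))
Function('d')(f) = Pow(Add(5, f), Rational(1, 2)) (Function('d')(f) = Pow(Add(f, 5), Rational(1, 2)) = Pow(Add(5, f), Rational(1, 2)))
y = Add(40, Mul(-1, Pow(10, Rational(1, 2)))) (y = Add(40, Mul(-1, Pow(Add(5, Mul(5, Pow(1, 2))), Rational(1, 2)))) = Add(40, Mul(-1, Pow(Add(5, Mul(5, 1)), Rational(1, 2)))) = Add(40, Mul(-1, Pow(Add(5, 5), Rational(1, 2)))) = Add(40, Mul(-1, Pow(10, Rational(1, 2)))) ≈ 36.838)
Mul(Add(y, -60), -93) = Mul(Add(Add(40, Mul(-1, Pow(10, Rational(1, 2)))), -60), -93) = Mul(Add(-20, Mul(-1, Pow(10, Rational(1, 2)))), -93) = Add(1860, Mul(93, Pow(10, Rational(1, 2))))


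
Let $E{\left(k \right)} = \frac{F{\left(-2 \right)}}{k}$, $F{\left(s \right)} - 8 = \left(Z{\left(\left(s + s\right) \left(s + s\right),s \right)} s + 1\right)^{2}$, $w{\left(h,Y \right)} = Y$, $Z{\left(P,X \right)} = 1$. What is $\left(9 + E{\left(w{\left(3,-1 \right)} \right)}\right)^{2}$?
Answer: $0$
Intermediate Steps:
$F{\left(s \right)} = 8 + \left(1 + s\right)^{2}$ ($F{\left(s \right)} = 8 + \left(1 s + 1\right)^{2} = 8 + \left(s + 1\right)^{2} = 8 + \left(1 + s\right)^{2}$)
$E{\left(k \right)} = \frac{9}{k}$ ($E{\left(k \right)} = \frac{8 + \left(1 - 2\right)^{2}}{k} = \frac{8 + \left(-1\right)^{2}}{k} = \frac{8 + 1}{k} = \frac{9}{k}$)
$\left(9 + E{\left(w{\left(3,-1 \right)} \right)}\right)^{2} = \left(9 + \frac{9}{-1}\right)^{2} = \left(9 + 9 \left(-1\right)\right)^{2} = \left(9 - 9\right)^{2} = 0^{2} = 0$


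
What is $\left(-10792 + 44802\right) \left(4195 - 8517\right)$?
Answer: $-146991220$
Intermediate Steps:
$\left(-10792 + 44802\right) \left(4195 - 8517\right) = 34010 \left(-4322\right) = -146991220$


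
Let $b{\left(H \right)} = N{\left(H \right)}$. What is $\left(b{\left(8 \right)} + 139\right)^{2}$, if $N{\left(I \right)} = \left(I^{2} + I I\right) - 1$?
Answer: $70756$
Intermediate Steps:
$N{\left(I \right)} = -1 + 2 I^{2}$ ($N{\left(I \right)} = \left(I^{2} + I^{2}\right) - 1 = 2 I^{2} - 1 = -1 + 2 I^{2}$)
$b{\left(H \right)} = -1 + 2 H^{2}$
$\left(b{\left(8 \right)} + 139\right)^{2} = \left(\left(-1 + 2 \cdot 8^{2}\right) + 139\right)^{2} = \left(\left(-1 + 2 \cdot 64\right) + 139\right)^{2} = \left(\left(-1 + 128\right) + 139\right)^{2} = \left(127 + 139\right)^{2} = 266^{2} = 70756$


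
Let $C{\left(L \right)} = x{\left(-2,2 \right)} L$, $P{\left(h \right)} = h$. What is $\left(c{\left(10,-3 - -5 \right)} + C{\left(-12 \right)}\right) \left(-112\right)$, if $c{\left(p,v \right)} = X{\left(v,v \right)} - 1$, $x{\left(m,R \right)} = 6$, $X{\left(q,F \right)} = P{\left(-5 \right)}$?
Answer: $8736$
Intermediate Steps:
$X{\left(q,F \right)} = -5$
$C{\left(L \right)} = 6 L$
$c{\left(p,v \right)} = -6$ ($c{\left(p,v \right)} = -5 - 1 = -6$)
$\left(c{\left(10,-3 - -5 \right)} + C{\left(-12 \right)}\right) \left(-112\right) = \left(-6 + 6 \left(-12\right)\right) \left(-112\right) = \left(-6 - 72\right) \left(-112\right) = \left(-78\right) \left(-112\right) = 8736$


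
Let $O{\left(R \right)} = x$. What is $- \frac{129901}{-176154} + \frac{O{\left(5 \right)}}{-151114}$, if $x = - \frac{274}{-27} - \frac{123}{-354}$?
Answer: $\frac{10422473772533}{14134867180236} \approx 0.73736$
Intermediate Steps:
$x = \frac{33439}{3186}$ ($x = \left(-274\right) \left(- \frac{1}{27}\right) - - \frac{41}{118} = \frac{274}{27} + \frac{41}{118} = \frac{33439}{3186} \approx 10.496$)
$O{\left(R \right)} = \frac{33439}{3186}$
$- \frac{129901}{-176154} + \frac{O{\left(5 \right)}}{-151114} = - \frac{129901}{-176154} + \frac{33439}{3186 \left(-151114\right)} = \left(-129901\right) \left(- \frac{1}{176154}\right) + \frac{33439}{3186} \left(- \frac{1}{151114}\right) = \frac{129901}{176154} - \frac{33439}{481449204} = \frac{10422473772533}{14134867180236}$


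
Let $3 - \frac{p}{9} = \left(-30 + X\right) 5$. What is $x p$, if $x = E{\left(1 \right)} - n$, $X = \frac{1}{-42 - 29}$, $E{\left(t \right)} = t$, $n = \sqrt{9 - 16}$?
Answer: $\frac{97812}{71} - \frac{97812 i \sqrt{7}}{71} \approx 1377.6 - 3644.9 i$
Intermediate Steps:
$n = i \sqrt{7}$ ($n = \sqrt{-7} = i \sqrt{7} \approx 2.6458 i$)
$X = - \frac{1}{71}$ ($X = \frac{1}{-71} = - \frac{1}{71} \approx -0.014085$)
$x = 1 - i \sqrt{7} \approx 1.0 - 2.6458 i$
$p = \frac{97812}{71}$ ($p = 27 - 9 \left(-30 - \frac{1}{71}\right) 5 = 27 - 9 \left(\left(- \frac{2131}{71}\right) 5\right) = 27 - - \frac{95895}{71} = 27 + \frac{95895}{71} = \frac{97812}{71} \approx 1377.6$)
$x p = \left(1 - i \sqrt{7}\right) \frac{97812}{71} = \frac{97812}{71} - \frac{97812 i \sqrt{7}}{71}$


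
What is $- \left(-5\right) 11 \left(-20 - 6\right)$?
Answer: $-1430$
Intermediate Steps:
$- \left(-5\right) 11 \left(-20 - 6\right) = - \left(-55\right) \left(-26\right) = \left(-1\right) 1430 = -1430$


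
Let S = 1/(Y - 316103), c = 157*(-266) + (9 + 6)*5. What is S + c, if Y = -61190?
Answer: -15728213292/377293 ≈ -41687.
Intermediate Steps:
c = -41687 (c = -41762 + 15*5 = -41762 + 75 = -41687)
S = -1/377293 (S = 1/(-61190 - 316103) = 1/(-377293) = -1/377293 ≈ -2.6505e-6)
S + c = -1/377293 - 41687 = -15728213292/377293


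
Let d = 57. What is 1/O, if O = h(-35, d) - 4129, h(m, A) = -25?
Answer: -1/4154 ≈ -0.00024073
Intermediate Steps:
O = -4154 (O = -25 - 4129 = -4154)
1/O = 1/(-4154) = -1/4154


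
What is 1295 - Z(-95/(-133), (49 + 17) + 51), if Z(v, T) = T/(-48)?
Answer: 20759/16 ≈ 1297.4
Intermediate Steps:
Z(v, T) = -T/48 (Z(v, T) = T*(-1/48) = -T/48)
1295 - Z(-95/(-133), (49 + 17) + 51) = 1295 - (-1)*((49 + 17) + 51)/48 = 1295 - (-1)*(66 + 51)/48 = 1295 - (-1)*117/48 = 1295 - 1*(-39/16) = 1295 + 39/16 = 20759/16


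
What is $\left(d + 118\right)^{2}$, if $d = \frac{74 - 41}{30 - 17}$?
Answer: $\frac{2455489}{169} \approx 14530.0$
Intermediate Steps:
$d = \frac{33}{13} \approx 2.5385$
$\left(d + 118\right)^{2} = \left(\frac{33}{13} + 118\right)^{2} = \left(\frac{1567}{13}\right)^{2} = \frac{2455489}{169}$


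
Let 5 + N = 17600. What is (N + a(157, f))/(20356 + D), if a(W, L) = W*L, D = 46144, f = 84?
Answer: 30783/66500 ≈ 0.46290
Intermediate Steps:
N = 17595 (N = -5 + 17600 = 17595)
a(W, L) = L*W
(N + a(157, f))/(20356 + D) = (17595 + 84*157)/(20356 + 46144) = (17595 + 13188)/66500 = 30783*(1/66500) = 30783/66500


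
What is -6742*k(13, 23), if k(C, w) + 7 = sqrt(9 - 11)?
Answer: 47194 - 6742*I*sqrt(2) ≈ 47194.0 - 9534.6*I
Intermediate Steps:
k(C, w) = -7 + I*sqrt(2) (k(C, w) = -7 + sqrt(9 - 11) = -7 + sqrt(-2) = -7 + I*sqrt(2))
-6742*k(13, 23) = -6742*(-7 + I*sqrt(2)) = 47194 - 6742*I*sqrt(2)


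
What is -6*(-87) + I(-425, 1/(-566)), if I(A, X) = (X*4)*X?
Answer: 41806459/80089 ≈ 522.00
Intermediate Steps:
I(A, X) = 4*X² (I(A, X) = (4*X)*X = 4*X²)
-6*(-87) + I(-425, 1/(-566)) = -6*(-87) + 4*(1/(-566))² = 522 + 4*(-1/566)² = 522 + 4*(1/320356) = 522 + 1/80089 = 41806459/80089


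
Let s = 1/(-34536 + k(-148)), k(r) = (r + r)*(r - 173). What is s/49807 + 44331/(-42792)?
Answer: -5564145173057/5370979682880 ≈ -1.0360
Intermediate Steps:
k(r) = 2*r*(-173 + r) (k(r) = (2*r)*(-173 + r) = 2*r*(-173 + r))
s = 1/60480 (s = 1/(-34536 + 2*(-148)*(-173 - 148)) = 1/(-34536 + 2*(-148)*(-321)) = 1/(-34536 + 95016) = 1/60480 ≈ 1.6534e-5)
s/49807 + 44331/(-42792) = (1/60480)/49807 + 44331/(-42792) = (1/60480)*(1/49807) + 44331*(-1/42792) = 1/3012327360 - 14777/14264 = -5564145173057/5370979682880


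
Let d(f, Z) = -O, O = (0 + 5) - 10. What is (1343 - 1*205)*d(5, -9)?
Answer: 5690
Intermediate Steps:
O = -5 (O = 5 - 10 = -5)
d(f, Z) = 5 (d(f, Z) = -1*(-5) = 5)
(1343 - 1*205)*d(5, -9) = (1343 - 1*205)*5 = (1343 - 205)*5 = 1138*5 = 5690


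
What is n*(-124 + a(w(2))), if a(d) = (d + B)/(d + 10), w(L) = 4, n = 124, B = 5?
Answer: -107074/7 ≈ -15296.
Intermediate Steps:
a(d) = (5 + d)/(10 + d) (a(d) = (d + 5)/(d + 10) = (5 + d)/(10 + d))
n*(-124 + a(w(2))) = 124*(-124 + (5 + 4)/(10 + 4)) = 124*(-124 + 9/14) = 124*(-1727/14) = -107074/7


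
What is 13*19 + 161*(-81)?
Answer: -12794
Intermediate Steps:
13*19 + 161*(-81) = 247 - 13041 = -12794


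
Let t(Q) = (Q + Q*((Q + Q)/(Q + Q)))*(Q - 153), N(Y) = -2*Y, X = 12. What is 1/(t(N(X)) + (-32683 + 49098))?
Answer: 1/24911 ≈ 4.0143e-5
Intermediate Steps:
t(Q) = 2*Q*(-153 + Q) (t(Q) = (Q + Q*((2*Q)/((2*Q))))*(-153 + Q) = (Q + Q*((2*Q)*(1/(2*Q))))*(-153 + Q) = (Q + Q*1)*(-153 + Q) = (Q + Q)*(-153 + Q) = (2*Q)*(-153 + Q) = 2*Q*(-153 + Q))
1/(t(N(X)) + (-32683 + 49098)) = 1/(2*(-2*12)*(-153 - 2*12) + (-32683 + 49098)) = 1/(2*(-24)*(-153 - 24) + 16415) = 1/(2*(-24)*(-177) + 16415) = 1/(8496 + 16415) = 1/24911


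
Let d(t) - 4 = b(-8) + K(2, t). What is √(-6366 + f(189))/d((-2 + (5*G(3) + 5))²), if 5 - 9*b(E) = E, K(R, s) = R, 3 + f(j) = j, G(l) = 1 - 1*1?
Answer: 18*I*√1545/67 ≈ 10.56*I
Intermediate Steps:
G(l) = 0 (G(l) = 1 - 1 = 0)
f(j) = -3 + j
b(E) = 5/9 - E/9
d(t) = 67/9 (d(t) = 4 + ((5/9 - ⅑*(-8)) + 2) = 4 + ((5/9 + 8/9) + 2) = 4 + (13/9 + 2) = 4 + 31/9 = 67/9)
√(-6366 + f(189))/d((-2 + (5*G(3) + 5))²) = √(-6366 + (-3 + 189))/(67/9) = √(-6366 + 186)*(9/67) = √(-6180)*(9/67) = (2*I*√1545)*(9/67) = 18*I*√1545/67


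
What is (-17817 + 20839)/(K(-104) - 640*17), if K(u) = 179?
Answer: -3022/10701 ≈ -0.28240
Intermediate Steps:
(-17817 + 20839)/(K(-104) - 640*17) = (-17817 + 20839)/(179 - 640*17) = 3022/(179 - 10880) = 3022/(-10701) = 3022*(-1/10701) = -3022/10701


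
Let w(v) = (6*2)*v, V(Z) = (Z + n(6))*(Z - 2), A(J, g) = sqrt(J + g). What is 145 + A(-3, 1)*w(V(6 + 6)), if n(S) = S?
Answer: 145 + 2160*I*sqrt(2) ≈ 145.0 + 3054.7*I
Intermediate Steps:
V(Z) = (-2 + Z)*(6 + Z) (V(Z) = (Z + 6)*(Z - 2) = (6 + Z)*(-2 + Z) = (-2 + Z)*(6 + Z))
w(v) = 12*v
145 + A(-3, 1)*w(V(6 + 6)) = 145 + sqrt(-3 + 1)*(12*(-12 + (6 + 6)**2 + 4*(6 + 6))) = 145 + sqrt(-2)*(12*(-12 + 12**2 + 4*12)) = 145 + (I*sqrt(2))*(12*(-12 + 144 + 48)) = 145 + (I*sqrt(2))*(12*180) = 145 + (I*sqrt(2))*2160 = 145 + 2160*I*sqrt(2)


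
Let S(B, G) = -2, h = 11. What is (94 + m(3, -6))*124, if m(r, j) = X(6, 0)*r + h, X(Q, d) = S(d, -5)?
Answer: 12276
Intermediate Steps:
X(Q, d) = -2
m(r, j) = 11 - 2*r (m(r, j) = -2*r + 11 = 11 - 2*r)
(94 + m(3, -6))*124 = (94 + (11 - 2*3))*124 = (94 + (11 - 6))*124 = (94 + 5)*124 = 99*124 = 12276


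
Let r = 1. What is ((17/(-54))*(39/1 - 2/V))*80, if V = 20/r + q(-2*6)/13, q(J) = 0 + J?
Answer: -819910/837 ≈ -979.58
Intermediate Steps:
q(J) = J
V = 248/13 (V = 20/1 - 2*6/13 = 20*1 - 12*1/13 = 20 - 12/13 = 248/13 ≈ 19.077)
((17/(-54))*(39/1 - 2/V))*80 = ((17/(-54))*(39/1 - 2/248/13))*80 = ((17*(-1/54))*(39*1 - 2*13/248))*80 = -17*(39 - 13/124)/54*80 = -17/54*4823/124*80 = -81991/6696*80 = -819910/837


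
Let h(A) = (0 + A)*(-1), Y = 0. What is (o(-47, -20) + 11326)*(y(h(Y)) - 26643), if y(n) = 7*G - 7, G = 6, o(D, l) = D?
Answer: -300111632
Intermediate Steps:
h(A) = -A (h(A) = A*(-1) = -A)
y(n) = 35 (y(n) = 7*6 - 7 = 42 - 7 = 35)
(o(-47, -20) + 11326)*(y(h(Y)) - 26643) = (-47 + 11326)*(35 - 26643) = 11279*(-26608) = -300111632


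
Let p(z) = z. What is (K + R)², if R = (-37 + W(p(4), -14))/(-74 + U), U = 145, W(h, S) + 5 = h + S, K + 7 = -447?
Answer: 1042385796/5041 ≈ 2.0678e+5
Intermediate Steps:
K = -454 (K = -7 - 447 = -454)
W(h, S) = -5 + S + h (W(h, S) = -5 + (h + S) = -5 + (S + h) = -5 + S + h)
R = -52/71 (R = (-37 + (-5 - 14 + 4))/(-74 + 145) = (-37 - 15)/71 = -52*1/71 = -52/71 ≈ -0.73239)
(K + R)² = (-454 - 52/71)² = (-32286/71)² = 1042385796/5041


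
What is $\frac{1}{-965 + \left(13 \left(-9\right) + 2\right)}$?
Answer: $- \frac{1}{1080} \approx -0.00092593$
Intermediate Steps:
$\frac{1}{-965 + \left(13 \left(-9\right) + 2\right)} = \frac{1}{-965 + \left(-117 + 2\right)} = \frac{1}{-965 - 115} = \frac{1}{-1080} = - \frac{1}{1080}$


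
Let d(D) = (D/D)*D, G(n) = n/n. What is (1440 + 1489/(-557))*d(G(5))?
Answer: 800591/557 ≈ 1437.3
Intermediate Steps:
G(n) = 1
d(D) = D (d(D) = 1*D = D)
(1440 + 1489/(-557))*d(G(5)) = (1440 + 1489/(-557))*1 = (1440 + 1489*(-1/557))*1 = (1440 - 1489/557)*1 = (800591/557)*1 = 800591/557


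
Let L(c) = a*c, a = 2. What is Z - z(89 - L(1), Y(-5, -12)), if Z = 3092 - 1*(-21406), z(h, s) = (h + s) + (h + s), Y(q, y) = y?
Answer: 24348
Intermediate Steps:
L(c) = 2*c
z(h, s) = 2*h + 2*s
Z = 24498 (Z = 3092 + 21406 = 24498)
Z - z(89 - L(1), Y(-5, -12)) = 24498 - (2*(89 - 2) + 2*(-12)) = 24498 - (2*(89 - 1*2) - 24) = 24498 - (2*(89 - 2) - 24) = 24498 - (2*87 - 24) = 24498 - (174 - 24) = 24498 - 1*150 = 24498 - 150 = 24348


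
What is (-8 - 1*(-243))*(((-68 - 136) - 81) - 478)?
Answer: -179305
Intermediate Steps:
(-8 - 1*(-243))*(((-68 - 136) - 81) - 478) = (-8 + 243)*((-204 - 81) - 478) = 235*(-285 - 478) = 235*(-763) = -179305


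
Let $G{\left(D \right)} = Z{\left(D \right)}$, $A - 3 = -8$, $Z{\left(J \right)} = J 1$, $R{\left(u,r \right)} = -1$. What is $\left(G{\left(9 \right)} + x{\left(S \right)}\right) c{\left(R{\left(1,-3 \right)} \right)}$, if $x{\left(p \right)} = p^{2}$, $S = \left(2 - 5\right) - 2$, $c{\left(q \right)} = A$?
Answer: $-170$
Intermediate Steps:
$Z{\left(J \right)} = J$
$A = -5$ ($A = 3 - 8 = -5$)
$c{\left(q \right)} = -5$
$S = -5$ ($S = -3 - 2 = -5$)
$G{\left(D \right)} = D$
$\left(G{\left(9 \right)} + x{\left(S \right)}\right) c{\left(R{\left(1,-3 \right)} \right)} = \left(9 + \left(-5\right)^{2}\right) \left(-5\right) = \left(9 + 25\right) \left(-5\right) = 34 \left(-5\right) = -170$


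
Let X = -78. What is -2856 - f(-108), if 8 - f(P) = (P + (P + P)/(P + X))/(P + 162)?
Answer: -266536/93 ≈ -2866.0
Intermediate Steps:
f(P) = 8 - (P + 2*P/(-78 + P))/(162 + P) (f(P) = 8 - (P + (P + P)/(P - 78))/(P + 162) = 8 - (P + (2*P)/(-78 + P))/(162 + P) = 8 - (P + 2*P/(-78 + P))/(162 + P))
-2856 - f(-108) = -2856 - (-101088 + 7*(-108)² + 748*(-108))/(-12636 + (-108)² + 84*(-108)) = -2856 - (-101088 + 7*11664 - 80784)/(-12636 + 11664 - 9072) = -2856 - (-101088 + 81648 - 80784)/(-10044) = -2856 - (-1)*(-100224)/10044 = -2856 - 1*928/93 = -2856 - 928/93 = -266536/93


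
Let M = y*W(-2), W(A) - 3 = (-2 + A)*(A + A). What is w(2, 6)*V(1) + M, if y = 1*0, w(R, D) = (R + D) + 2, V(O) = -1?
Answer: -10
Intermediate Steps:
w(R, D) = 2 + D + R (w(R, D) = (D + R) + 2 = 2 + D + R)
W(A) = 3 + 2*A*(-2 + A) (W(A) = 3 + (-2 + A)*(A + A) = 3 + (-2 + A)*(2*A) = 3 + 2*A*(-2 + A))
y = 0
M = 0 (M = 0*(3 - 4*(-2) + 2*(-2)**2) = 0*(3 + 8 + 2*4) = 0*(3 + 8 + 8) = 0*19 = 0)
w(2, 6)*V(1) + M = (2 + 6 + 2)*(-1) + 0 = 10*(-1) + 0 = -10 + 0 = -10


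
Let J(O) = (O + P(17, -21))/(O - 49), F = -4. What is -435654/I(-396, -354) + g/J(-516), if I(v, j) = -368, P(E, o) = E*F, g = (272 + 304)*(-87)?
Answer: -635304069/13432 ≈ -47298.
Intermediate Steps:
g = -50112 (g = 576*(-87) = -50112)
P(E, o) = -4*E (P(E, o) = E*(-4) = -4*E)
J(O) = (-68 + O)/(-49 + O) (J(O) = (O - 4*17)/(O - 49) = (O - 68)/(-49 + O) = (-68 + O)/(-49 + O))
-435654/I(-396, -354) + g/J(-516) = -435654/(-368) - 50112*(-49 - 516)/(-68 - 516) = -435654*(-1/368) - 50112/(-584/(-565)) = 217827/184 - 50112/((-1/565*(-584))) = 217827/184 - 50112/584/565 = 217827/184 - 50112*565/584 = 217827/184 - 3539160/73 = -635304069/13432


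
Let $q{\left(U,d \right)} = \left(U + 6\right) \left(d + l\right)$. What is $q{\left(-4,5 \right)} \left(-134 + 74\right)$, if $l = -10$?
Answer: $600$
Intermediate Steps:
$q{\left(U,d \right)} = \left(-10 + d\right) \left(6 + U\right)$ ($q{\left(U,d \right)} = \left(U + 6\right) \left(d - 10\right) = \left(6 + U\right) \left(-10 + d\right) = \left(-10 + d\right) \left(6 + U\right)$)
$q{\left(-4,5 \right)} \left(-134 + 74\right) = \left(-60 - -40 + 6 \cdot 5 - 20\right) \left(-134 + 74\right) = \left(-60 + 40 + 30 - 20\right) \left(-60\right) = \left(-10\right) \left(-60\right) = 600$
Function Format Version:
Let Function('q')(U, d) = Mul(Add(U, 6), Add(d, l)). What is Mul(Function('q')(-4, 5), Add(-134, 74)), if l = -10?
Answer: 600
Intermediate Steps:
Function('q')(U, d) = Mul(Add(-10, d), Add(6, U)) (Function('q')(U, d) = Mul(Add(U, 6), Add(d, -10)) = Mul(Add(6, U), Add(-10, d)) = Mul(Add(-10, d), Add(6, U)))
Mul(Function('q')(-4, 5), Add(-134, 74)) = Mul(Add(-60, Mul(-10, -4), Mul(6, 5), Mul(-4, 5)), Add(-134, 74)) = Mul(Add(-60, 40, 30, -20), -60) = Mul(-10, -60) = 600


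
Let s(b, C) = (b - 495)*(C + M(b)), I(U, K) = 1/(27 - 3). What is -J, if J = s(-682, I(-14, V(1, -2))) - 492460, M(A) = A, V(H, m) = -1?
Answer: -7444919/24 ≈ -3.1021e+5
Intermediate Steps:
I(U, K) = 1/24
s(b, C) = (-495 + b)*(C + b) (s(b, C) = (b - 495)*(C + b) = (-495 + b)*(C + b))
J = 7444919/24 (J = ((-682)**2 - 495*1/24 - 495*(-682) + (1/24)*(-682)) - 492460 = (465124 - 165/8 + 337590 - 341/12) - 492460 = 19263959/24 - 492460 = 7444919/24 ≈ 3.1021e+5)
-J = -1*7444919/24 = -7444919/24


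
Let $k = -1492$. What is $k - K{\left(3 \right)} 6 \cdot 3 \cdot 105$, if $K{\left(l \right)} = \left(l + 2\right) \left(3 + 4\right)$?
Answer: $-67642$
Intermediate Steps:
$K{\left(l \right)} = 14 + 7 l$ ($K{\left(l \right)} = \left(2 + l\right) 7 = 14 + 7 l$)
$k - K{\left(3 \right)} 6 \cdot 3 \cdot 105 = -1492 - \left(14 + 7 \cdot 3\right) 6 \cdot 3 \cdot 105 = -1492 - \left(14 + 21\right) 6 \cdot 3 \cdot 105 = -1492 - 35 \cdot 6 \cdot 3 \cdot 105 = -1492 - 210 \cdot 3 \cdot 105 = -1492 - 630 \cdot 105 = -1492 - 66150 = -67642$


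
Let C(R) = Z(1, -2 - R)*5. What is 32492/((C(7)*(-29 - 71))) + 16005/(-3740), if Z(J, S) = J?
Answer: -588739/8500 ≈ -69.263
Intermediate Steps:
C(R) = 5 (C(R) = 1*5 = 5)
32492/((C(7)*(-29 - 71))) + 16005/(-3740) = 32492/((5*(-29 - 71))) + 16005/(-3740) = 32492/((5*(-100))) + 16005*(-1/3740) = 32492/(-500) - 291/68 = 32492*(-1/500) - 291/68 = -8123/125 - 291/68 = -588739/8500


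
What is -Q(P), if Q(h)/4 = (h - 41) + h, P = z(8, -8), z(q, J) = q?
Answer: 100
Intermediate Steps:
P = 8
Q(h) = -164 + 8*h (Q(h) = 4*((h - 41) + h) = 4*((-41 + h) + h) = 4*(-41 + 2*h) = -164 + 8*h)
-Q(P) = -(-164 + 8*8) = -(-164 + 64) = -1*(-100) = 100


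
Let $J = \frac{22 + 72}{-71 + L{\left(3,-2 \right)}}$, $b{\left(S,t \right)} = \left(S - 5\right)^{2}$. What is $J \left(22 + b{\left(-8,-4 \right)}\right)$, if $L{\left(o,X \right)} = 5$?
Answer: $- \frac{8977}{33} \approx -272.03$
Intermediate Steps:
$b{\left(S,t \right)} = \left(-5 + S\right)^{2}$
$J = - \frac{47}{33}$ ($J = \frac{22 + 72}{-71 + 5} = \frac{94}{-66} = 94 \left(- \frac{1}{66}\right) = - \frac{47}{33} \approx -1.4242$)
$J \left(22 + b{\left(-8,-4 \right)}\right) = - \frac{47 \left(22 + \left(-5 - 8\right)^{2}\right)}{33} = - \frac{47 \left(22 + \left(-13\right)^{2}\right)}{33} = - \frac{47 \left(22 + 169\right)}{33} = \left(- \frac{47}{33}\right) 191 = - \frac{8977}{33}$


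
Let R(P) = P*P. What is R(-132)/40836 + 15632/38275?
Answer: 108770996/130249825 ≈ 0.83510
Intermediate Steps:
R(P) = P²
R(-132)/40836 + 15632/38275 = (-132)²/40836 + 15632/38275 = 17424*(1/40836) + 15632*(1/38275) = 1452/3403 + 15632/38275 = 108770996/130249825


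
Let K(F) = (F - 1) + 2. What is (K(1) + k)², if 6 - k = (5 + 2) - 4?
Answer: 25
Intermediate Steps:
K(F) = 1 + F (K(F) = (-1 + F) + 2 = 1 + F)
k = 3 (k = 6 - ((5 + 2) - 4) = 6 - (7 - 4) = 6 - 1*3 = 6 - 3 = 3)
(K(1) + k)² = ((1 + 1) + 3)² = (2 + 3)² = 5² = 25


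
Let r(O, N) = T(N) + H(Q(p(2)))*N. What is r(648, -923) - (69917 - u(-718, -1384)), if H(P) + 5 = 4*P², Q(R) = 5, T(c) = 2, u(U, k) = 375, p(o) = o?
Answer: -157225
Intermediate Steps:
H(P) = -5 + 4*P²
r(O, N) = 2 + 95*N (r(O, N) = 2 + (-5 + 4*5²)*N = 2 + (-5 + 4*25)*N = 2 + (-5 + 100)*N = 2 + 95*N)
r(648, -923) - (69917 - u(-718, -1384)) = (2 + 95*(-923)) - (69917 - 1*375) = (2 - 87685) - (69917 - 375) = -87683 - 1*69542 = -87683 - 69542 = -157225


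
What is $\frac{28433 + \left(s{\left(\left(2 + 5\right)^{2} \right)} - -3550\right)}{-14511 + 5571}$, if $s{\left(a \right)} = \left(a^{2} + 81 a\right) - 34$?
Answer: $- \frac{12773}{2980} \approx -4.2862$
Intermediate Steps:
$s{\left(a \right)} = -34 + a^{2} + 81 a$
$\frac{28433 + \left(s{\left(\left(2 + 5\right)^{2} \right)} - -3550\right)}{-14511 + 5571} = \frac{28433 - \left(-3516 - \left(2 + 5\right)^{4} - 81 \left(2 + 5\right)^{2}\right)}{-14511 + 5571} = \frac{28433 + \left(\left(-34 + \left(7^{2}\right)^{2} + 81 \cdot 7^{2}\right) + 3550\right)}{-8940} = \left(28433 + \left(\left(-34 + 49^{2} + 81 \cdot 49\right) + 3550\right)\right) \left(- \frac{1}{8940}\right) = \left(28433 + \left(\left(-34 + 2401 + 3969\right) + 3550\right)\right) \left(- \frac{1}{8940}\right) = \left(28433 + \left(6336 + 3550\right)\right) \left(- \frac{1}{8940}\right) = \left(28433 + 9886\right) \left(- \frac{1}{8940}\right) = 38319 \left(- \frac{1}{8940}\right) = - \frac{12773}{2980}$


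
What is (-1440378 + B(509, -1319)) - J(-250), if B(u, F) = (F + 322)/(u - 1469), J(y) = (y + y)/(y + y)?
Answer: -1382762843/960 ≈ -1.4404e+6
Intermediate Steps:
J(y) = 1 (J(y) = (2*y)/((2*y)) = (2*y)*(1/(2*y)) = 1)
B(u, F) = (322 + F)/(-1469 + u)
(-1440378 + B(509, -1319)) - J(-250) = (-1440378 + (322 - 1319)/(-1469 + 509)) - 1*1 = (-1440378 - 997/(-960)) - 1 = (-1440378 - 1/960*(-997)) - 1 = (-1440378 + 997/960) - 1 = -1382761883/960 - 1 = -1382762843/960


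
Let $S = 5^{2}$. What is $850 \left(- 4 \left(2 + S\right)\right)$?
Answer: $-91800$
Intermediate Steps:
$S = 25$
$850 \left(- 4 \left(2 + S\right)\right) = 850 \left(- 4 \left(2 + 25\right)\right) = 850 \left(\left(-4\right) 27\right) = 850 \left(-108\right) = -91800$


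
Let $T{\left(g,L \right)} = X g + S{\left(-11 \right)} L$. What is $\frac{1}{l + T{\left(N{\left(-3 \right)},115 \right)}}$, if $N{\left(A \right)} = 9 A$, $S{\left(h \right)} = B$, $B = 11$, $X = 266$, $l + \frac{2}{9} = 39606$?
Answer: $\frac{9}{303199} \approx 2.9683 \cdot 10^{-5}$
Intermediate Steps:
$l = \frac{356452}{9}$ ($l = - \frac{2}{9} + 39606 = \frac{356452}{9} \approx 39606.0$)
$S{\left(h \right)} = 11$
$T{\left(g,L \right)} = 11 L + 266 g$ ($T{\left(g,L \right)} = 266 g + 11 L = 11 L + 266 g$)
$\frac{1}{l + T{\left(N{\left(-3 \right)},115 \right)}} = \frac{1}{\frac{356452}{9} + \left(11 \cdot 115 + 266 \cdot 9 \left(-3\right)\right)} = \frac{1}{\frac{356452}{9} + \left(1265 + 266 \left(-27\right)\right)} = \frac{1}{\frac{356452}{9} + \left(1265 - 7182\right)} = \frac{1}{\frac{356452}{9} - 5917} = \frac{1}{\frac{303199}{9}} = \frac{9}{303199}$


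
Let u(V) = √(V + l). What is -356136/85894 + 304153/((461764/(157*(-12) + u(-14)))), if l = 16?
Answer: -92133947547/73997681 + 304153*√2/461764 ≈ -1244.2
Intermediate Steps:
u(V) = √(16 + V) (u(V) = √(V + 16) = √(16 + V))
-356136/85894 + 304153/((461764/(157*(-12) + u(-14)))) = -356136/85894 + 304153/((461764/(157*(-12) + √(16 - 14)))) = -356136*1/85894 + 304153/((461764/(-1884 + √2))) = -178068/42947 + 304153*(-471/115441 + √2/461764) = -178068/42947 + (-143256063/115441 + 304153*√2/461764) = -92133947547/73997681 + 304153*√2/461764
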